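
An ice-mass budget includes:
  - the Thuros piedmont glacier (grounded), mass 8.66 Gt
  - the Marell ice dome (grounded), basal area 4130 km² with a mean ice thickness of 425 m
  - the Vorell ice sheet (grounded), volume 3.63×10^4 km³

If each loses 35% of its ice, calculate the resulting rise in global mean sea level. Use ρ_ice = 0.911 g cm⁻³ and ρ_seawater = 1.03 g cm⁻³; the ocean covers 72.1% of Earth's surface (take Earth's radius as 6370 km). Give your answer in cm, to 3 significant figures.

≈ 3.21 cm

Thuros: 0.35 × 8.66 Gt = 3.031×10^12 kg; dividing by ρ_w = 1.03 g cm⁻³ = 1030 kg m⁻³ gives 2.943×10^9 m³ of water.
Marell: ice volume = 4130 km² × 425 m = 1755 km³; 0.35 × 1755 × (911/1030) = 543.4 km³ of water.
Vorell: 0.35 × 3.63×10^4 km³ × (911/1030) = 1.124×10^4 km³ of water.
Total added water ≈ 1.178×10^13 m³ over 3.68×10^14 m² → Δh = 0.0321 m = 3.21 cm.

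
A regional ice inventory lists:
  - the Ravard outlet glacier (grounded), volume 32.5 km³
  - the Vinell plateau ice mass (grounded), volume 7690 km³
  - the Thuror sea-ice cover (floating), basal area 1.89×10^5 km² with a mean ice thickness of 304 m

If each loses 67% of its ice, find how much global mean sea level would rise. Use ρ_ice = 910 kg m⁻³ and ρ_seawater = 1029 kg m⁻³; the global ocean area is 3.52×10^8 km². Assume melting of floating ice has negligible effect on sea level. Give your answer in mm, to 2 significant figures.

Ravard: 0.67 × 32.5 km³ × (910/1029) = 19.26 km³ of water.
Vinell: 0.67 × 7690 km³ × (910/1029) = 4556 km³ of water.
The Thuror sea-ice cover is floating and already displaces its own weight of water, so its melt adds essentially nothing to sea level.
Total added water ≈ 4.576×10^12 m³ over 3.52×10^14 m² → Δh = 0.0130 m = 13 mm.

≈ 13 mm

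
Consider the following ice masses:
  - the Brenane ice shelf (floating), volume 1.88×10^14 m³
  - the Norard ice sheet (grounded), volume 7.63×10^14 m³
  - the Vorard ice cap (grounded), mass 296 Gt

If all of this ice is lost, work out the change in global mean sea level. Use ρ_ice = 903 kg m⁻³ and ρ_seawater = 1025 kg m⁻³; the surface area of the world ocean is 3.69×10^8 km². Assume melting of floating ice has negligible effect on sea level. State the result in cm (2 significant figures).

≈ 180 cm

The Brenane ice shelf is floating and already displaces its own weight of water, so its melt adds essentially nothing to sea level.
Norard: 7.63×10^14 m³ × (903/1025) = 6.722×10^14 m³ of water.
Vorard: 296 Gt = 2.960×10^14 kg; dividing by ρ_w = 1025 kg m⁻³ gives 2.888×10^11 m³ of water.
Total added water ≈ 6.725×10^14 m³ over 3.69×10^14 m² → Δh = 1.82 m = 180 cm.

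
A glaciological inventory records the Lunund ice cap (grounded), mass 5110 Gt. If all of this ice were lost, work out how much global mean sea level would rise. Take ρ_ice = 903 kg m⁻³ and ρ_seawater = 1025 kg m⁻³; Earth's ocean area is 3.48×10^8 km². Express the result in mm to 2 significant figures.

≈ 14 mm

Lunund: 5110 Gt = 5.110×10^15 kg; dividing by ρ_w = 1025 kg m⁻³ gives 4.985×10^12 m³ of water.
Spread over 3.48×10^14 m² of ocean, Δh = 4.985×10^12 / 3.48×10^14 = 0.0143 m = 14 mm.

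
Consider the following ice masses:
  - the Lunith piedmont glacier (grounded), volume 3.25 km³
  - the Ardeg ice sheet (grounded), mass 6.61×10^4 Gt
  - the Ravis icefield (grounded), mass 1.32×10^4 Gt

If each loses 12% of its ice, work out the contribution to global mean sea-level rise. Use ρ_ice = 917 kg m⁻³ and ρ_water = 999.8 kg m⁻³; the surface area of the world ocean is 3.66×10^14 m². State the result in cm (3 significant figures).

Lunith: 0.12 × 3.25 km³ × (917/999.8) = 0.3577 km³ of water.
Ardeg: 0.12 × 6.61×10^4 Gt = 7.932×10^15 kg; dividing by ρ_w = 999.8 kg m⁻³ gives 7.934×10^12 m³ of water.
Ravis: 0.12 × 1.32×10^4 Gt = 1.584×10^15 kg; dividing by ρ_w = 999.8 kg m⁻³ gives 1.584×10^12 m³ of water.
Total added water ≈ 9.518×10^12 m³ over 3.66×10^14 m² → Δh = 0.0260 m = 2.60 cm.

≈ 2.60 cm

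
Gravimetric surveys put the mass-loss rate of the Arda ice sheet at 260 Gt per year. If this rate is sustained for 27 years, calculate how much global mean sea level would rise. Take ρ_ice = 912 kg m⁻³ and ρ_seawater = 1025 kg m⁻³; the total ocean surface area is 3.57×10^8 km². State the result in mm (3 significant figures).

≈ 19.2 mm

Total mass lost = 260 Gt/yr × 27 yr = 7020 Gt = 7.020×10^15 kg.
ρ_w = 1025 kg m⁻³, so water volume = 7.020×10^15 / 1025 = 6.849×10^12 m³.
Δh = 6.849×10^12 / 3.57×10^14 = 0.0192 m = 19.2 mm.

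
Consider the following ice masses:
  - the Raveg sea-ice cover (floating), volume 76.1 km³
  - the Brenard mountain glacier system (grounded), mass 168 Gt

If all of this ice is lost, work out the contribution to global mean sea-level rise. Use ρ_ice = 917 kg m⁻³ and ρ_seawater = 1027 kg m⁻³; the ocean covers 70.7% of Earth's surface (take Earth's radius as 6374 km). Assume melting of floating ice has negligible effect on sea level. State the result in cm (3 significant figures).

≈ 0.0453 cm

The Raveg sea-ice cover is floating and already displaces its own weight of water, so its melt adds essentially nothing to sea level.
Brenard: 168 Gt = 1.680×10^14 kg; dividing by ρ_w = 1027 kg m⁻³ gives 1.636×10^11 m³ of water.
Total added water ≈ 1.636×10^11 m³ over 3.61×10^14 m² → Δh = 4.53×10^-4 m = 0.0453 cm.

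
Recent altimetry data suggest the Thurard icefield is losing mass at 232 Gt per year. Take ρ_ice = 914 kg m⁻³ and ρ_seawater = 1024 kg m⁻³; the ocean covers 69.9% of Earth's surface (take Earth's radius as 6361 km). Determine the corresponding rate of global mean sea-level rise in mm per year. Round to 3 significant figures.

≈ 0.637 mm/yr

ρ_w = 1024 kg m⁻³. Annual water volume added = 232 Gt / ρ_w = 2.320×10^14 kg / 1024 kg m⁻³ = 2.266×10^11 m³.
Δh per year = 2.266×10^11 / 3.55×10^14 = 6.37×10^-4 m = 0.637 mm.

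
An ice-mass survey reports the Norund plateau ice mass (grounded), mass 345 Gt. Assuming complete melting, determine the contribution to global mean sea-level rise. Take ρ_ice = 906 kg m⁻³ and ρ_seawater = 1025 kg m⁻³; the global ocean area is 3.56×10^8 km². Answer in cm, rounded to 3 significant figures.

Norund: 345 Gt = 3.450×10^14 kg; dividing by ρ_w = 1025 kg m⁻³ gives 3.366×10^11 m³ of water.
Spread over 3.56×10^14 m² of ocean, Δh = 3.366×10^11 / 3.56×10^14 = 9.45×10^-4 m = 0.0945 cm.

≈ 0.0945 cm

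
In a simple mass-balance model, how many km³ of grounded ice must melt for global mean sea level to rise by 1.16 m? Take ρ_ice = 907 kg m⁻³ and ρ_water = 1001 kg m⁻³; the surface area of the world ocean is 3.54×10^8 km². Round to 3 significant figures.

≈ 4.53×10^5 km³

Required water volume = Δh × A = 1.16 m × 3.54×10^14 m² = 4.106×10^14 m³ = 4.106×10^5 km³.
Ice volume = water volume × ρ_w/ρ_ice = 4.106×10^5 × 1001/907 = 4.53×10^5 km³.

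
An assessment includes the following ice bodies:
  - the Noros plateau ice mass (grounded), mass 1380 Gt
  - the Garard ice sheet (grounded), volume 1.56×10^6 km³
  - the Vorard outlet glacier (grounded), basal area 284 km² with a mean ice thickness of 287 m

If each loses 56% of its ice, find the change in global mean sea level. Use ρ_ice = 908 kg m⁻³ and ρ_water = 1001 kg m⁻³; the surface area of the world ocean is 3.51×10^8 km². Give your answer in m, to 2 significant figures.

≈ 2.3 m

Noros: 0.56 × 1380 Gt = 7.728×10^14 kg; dividing by ρ_w = 1001 kg m⁻³ gives 7.720×10^11 m³ of water.
Garard: 0.56 × 1.56×10^6 km³ × (908/1001) = 7.924×10^5 km³ of water.
Vorard: ice volume = 284 km² × 287 m = 81.51 km³; 0.56 × 81.51 × (908/1001) = 41.40 km³ of water.
Total added water ≈ 7.932×10^14 m³ over 3.51×10^14 m² → Δh = 2.26 m.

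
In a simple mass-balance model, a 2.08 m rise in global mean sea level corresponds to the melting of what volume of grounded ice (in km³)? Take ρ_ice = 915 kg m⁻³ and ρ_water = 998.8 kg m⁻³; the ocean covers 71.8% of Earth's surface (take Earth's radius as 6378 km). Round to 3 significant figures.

Required water volume = Δh × A = 2.08 m × 3.67×10^14 m² = 7.634×10^14 m³ = 7.634×10^5 km³.
Ice volume = water volume × ρ_w/ρ_ice = 7.634×10^5 × 998.8/915 = 8.33×10^5 km³.

≈ 8.33×10^5 km³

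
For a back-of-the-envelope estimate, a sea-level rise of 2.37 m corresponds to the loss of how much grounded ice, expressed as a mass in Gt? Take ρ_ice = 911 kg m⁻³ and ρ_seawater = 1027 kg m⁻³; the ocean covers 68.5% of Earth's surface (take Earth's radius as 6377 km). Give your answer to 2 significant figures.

≈ 8.5×10^5 Gt

Required water volume = Δh × A = 2.37 m × 3.50×10^14 m² = 8.296×10^14 m³.
ρ_w = 1027 kg m⁻³, so the mass of water = 8.296×10^14 m³ × 1027 kg m⁻³ = 8.520×10^17 kg = 8.5×10^5 Gt (and the same mass of ice, by conservation).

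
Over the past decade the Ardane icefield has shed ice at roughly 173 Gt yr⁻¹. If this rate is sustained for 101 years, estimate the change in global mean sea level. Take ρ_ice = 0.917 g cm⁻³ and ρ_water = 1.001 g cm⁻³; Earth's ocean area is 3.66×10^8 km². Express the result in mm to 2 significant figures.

≈ 48 mm

Total mass lost = 173 Gt/yr × 101 yr = 1.747×10^4 Gt = 1.747×10^16 kg.
ρ_w = 1.001 g cm⁻³ = 1001 kg m⁻³, so water volume = 1.747×10^16 / 1001 = 1.746×10^13 m³.
Δh = 1.746×10^13 / 3.66×10^14 = 0.0477 m = 48 mm.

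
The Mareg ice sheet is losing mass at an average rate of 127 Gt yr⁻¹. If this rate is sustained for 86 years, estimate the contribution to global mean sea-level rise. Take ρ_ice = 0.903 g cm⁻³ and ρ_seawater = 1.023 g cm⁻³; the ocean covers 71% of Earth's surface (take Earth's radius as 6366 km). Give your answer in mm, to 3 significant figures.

Total mass lost = 127 Gt/yr × 86 yr = 1.092×10^4 Gt = 1.092×10^16 kg.
ρ_w = 1.023 g cm⁻³ = 1023 kg m⁻³, so water volume = 1.092×10^16 / 1023 = 1.068×10^13 m³.
Δh = 1.068×10^13 / 3.62×10^14 = 0.0295 m = 29.5 mm.

≈ 29.5 mm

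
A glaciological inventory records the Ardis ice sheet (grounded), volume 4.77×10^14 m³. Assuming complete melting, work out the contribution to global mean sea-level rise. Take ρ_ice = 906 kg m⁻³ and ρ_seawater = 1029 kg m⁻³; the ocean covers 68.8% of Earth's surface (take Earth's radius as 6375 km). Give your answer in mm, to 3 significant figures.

≈ 1200 mm

Ardis: 4.77×10^14 m³ × (906/1029) = 4.200×10^14 m³ of water.
Spread over 3.51×10^14 m² of ocean, Δh = 4.200×10^14 / 3.51×10^14 = 1.20 m = 1200 mm.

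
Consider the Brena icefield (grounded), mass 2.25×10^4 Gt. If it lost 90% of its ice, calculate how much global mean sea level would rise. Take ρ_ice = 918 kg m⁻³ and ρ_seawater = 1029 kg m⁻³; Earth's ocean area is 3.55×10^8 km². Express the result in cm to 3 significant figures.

Brena: 0.9 × 2.25×10^4 Gt = 2.025×10^16 kg; dividing by ρ_w = 1029 kg m⁻³ gives 1.968×10^13 m³ of water.
Spread over 3.55×10^14 m² of ocean, Δh = 1.968×10^13 / 3.55×10^14 = 0.0554 m = 5.54 cm.

≈ 5.54 cm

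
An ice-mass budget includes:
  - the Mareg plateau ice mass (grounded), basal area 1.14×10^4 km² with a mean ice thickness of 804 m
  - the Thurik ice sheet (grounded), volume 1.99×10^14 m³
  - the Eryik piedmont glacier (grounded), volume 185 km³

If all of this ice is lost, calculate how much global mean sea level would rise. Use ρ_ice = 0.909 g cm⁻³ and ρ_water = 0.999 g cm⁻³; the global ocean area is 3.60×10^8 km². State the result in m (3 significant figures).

Mareg: ice volume = 1.14×10^4 km² × 804 m = 9166 km³; 9166 × (909/999) = 8340 km³ of water.
Thurik: 1.99×10^14 m³ × (909/999) = 1.811×10^14 m³ of water.
Eryik: 185 km³ × (909/999) = 168.3 km³ of water.
Total added water ≈ 1.896×10^14 m³ over 3.60×10^14 m² → Δh = 0.527 m.

≈ 0.527 m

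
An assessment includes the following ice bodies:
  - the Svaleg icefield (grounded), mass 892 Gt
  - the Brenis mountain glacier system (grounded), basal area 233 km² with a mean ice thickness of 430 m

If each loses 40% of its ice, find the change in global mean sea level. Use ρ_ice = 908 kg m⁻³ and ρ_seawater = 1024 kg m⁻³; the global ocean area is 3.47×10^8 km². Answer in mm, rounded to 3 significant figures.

Svaleg: 0.4 × 892 Gt = 3.568×10^14 kg; dividing by ρ_w = 1024 kg m⁻³ gives 3.484×10^11 m³ of water.
Brenis: ice volume = 233 km² × 430 m = 100.2 km³; 0.4 × 100.2 × (908/1024) = 35.54 km³ of water.
Total added water ≈ 3.840×10^11 m³ over 3.47×10^14 m² → Δh = 1.11×10^-3 m = 1.11 mm.

≈ 1.11 mm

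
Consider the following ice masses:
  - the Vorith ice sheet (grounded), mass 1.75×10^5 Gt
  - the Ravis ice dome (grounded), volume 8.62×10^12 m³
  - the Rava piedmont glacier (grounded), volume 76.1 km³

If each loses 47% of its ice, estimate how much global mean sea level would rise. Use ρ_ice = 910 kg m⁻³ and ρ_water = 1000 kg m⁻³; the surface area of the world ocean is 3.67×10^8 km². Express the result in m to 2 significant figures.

≈ 0.23 m

Vorith: 0.47 × 1.75×10^5 Gt = 8.225×10^16 kg; dividing by ρ_w = 1000 kg m⁻³ gives 8.225×10^13 m³ of water.
Ravis: 0.47 × 8.62×10^12 m³ × (910/1000) = 3.687×10^12 m³ of water.
Rava: 0.47 × 76.1 km³ × (910/1000) = 32.55 km³ of water.
Total added water ≈ 8.597×10^13 m³ over 3.67×10^14 m² → Δh = 0.234 m.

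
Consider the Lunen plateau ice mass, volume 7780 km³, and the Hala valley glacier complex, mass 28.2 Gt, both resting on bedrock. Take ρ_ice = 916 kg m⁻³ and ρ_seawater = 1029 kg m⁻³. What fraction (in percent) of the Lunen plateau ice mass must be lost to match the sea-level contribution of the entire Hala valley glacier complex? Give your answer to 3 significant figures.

Equal sea-level rise means equal mass of meltwater, i.e. equal mass of ice lost.
Ice mass of Hala: 2.820×10^13 kg; ice mass of Lunen: 7.126×10^15 kg.
Fraction required = 2.820×10^13 / 7.126×10^15 = 3.96×10^-3 → 0.396 %.

≈ 0.396 %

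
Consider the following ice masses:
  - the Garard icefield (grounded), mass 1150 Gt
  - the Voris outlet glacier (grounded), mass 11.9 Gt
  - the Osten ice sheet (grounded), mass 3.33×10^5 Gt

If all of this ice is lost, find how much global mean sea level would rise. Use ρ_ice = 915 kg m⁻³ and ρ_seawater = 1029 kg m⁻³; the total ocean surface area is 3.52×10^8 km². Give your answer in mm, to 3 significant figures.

≈ 923 mm

Garard: 1150 Gt = 1.150×10^15 kg; dividing by ρ_w = 1029 kg m⁻³ gives 1.118×10^12 m³ of water.
Voris: 11.9 Gt = 1.190×10^13 kg; dividing by ρ_w = 1029 kg m⁻³ gives 1.156×10^10 m³ of water.
Osten: 3.33×10^5 Gt = 3.330×10^17 kg; dividing by ρ_w = 1029 kg m⁻³ gives 3.236×10^14 m³ of water.
Total added water ≈ 3.247×10^14 m³ over 3.52×10^14 m² → Δh = 0.923 m = 923 mm.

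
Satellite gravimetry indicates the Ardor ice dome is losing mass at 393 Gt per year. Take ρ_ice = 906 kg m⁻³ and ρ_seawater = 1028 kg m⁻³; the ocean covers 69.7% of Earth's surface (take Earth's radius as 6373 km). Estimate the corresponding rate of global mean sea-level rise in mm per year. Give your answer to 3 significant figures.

ρ_w = 1028 kg m⁻³. Annual water volume added = 393 Gt / ρ_w = 3.930×10^14 kg / 1028 kg m⁻³ = 3.823×10^11 m³.
Δh per year = 3.823×10^11 / 3.56×10^14 = 1.07×10^-3 m = 1.07 mm.

≈ 1.07 mm/yr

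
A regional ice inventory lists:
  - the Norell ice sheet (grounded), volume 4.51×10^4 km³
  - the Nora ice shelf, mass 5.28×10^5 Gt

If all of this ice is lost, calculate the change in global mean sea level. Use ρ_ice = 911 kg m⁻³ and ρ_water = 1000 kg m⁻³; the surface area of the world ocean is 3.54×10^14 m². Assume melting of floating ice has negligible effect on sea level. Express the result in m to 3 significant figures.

Norell: 4.51×10^4 km³ × (911/1000) = 4.109×10^4 km³ of water.
The Nora ice shelf is floating and already displaces its own weight of water, so its melt adds essentially nothing to sea level.
Total added water ≈ 4.109×10^13 m³ over 3.54×10^14 m² → Δh = 0.116 m.

≈ 0.116 m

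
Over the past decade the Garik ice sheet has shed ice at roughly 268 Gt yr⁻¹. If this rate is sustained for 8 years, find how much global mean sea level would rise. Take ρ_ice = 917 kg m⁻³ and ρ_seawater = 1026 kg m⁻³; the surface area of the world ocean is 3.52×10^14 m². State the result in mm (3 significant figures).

Total mass lost = 268 Gt/yr × 8 yr = 2144 Gt = 2.144×10^15 kg.
ρ_w = 1026 kg m⁻³, so water volume = 2.144×10^15 / 1026 = 2.090×10^12 m³.
Δh = 2.090×10^12 / 3.52×10^14 = 5.94×10^-3 m = 5.94 mm.

≈ 5.94 mm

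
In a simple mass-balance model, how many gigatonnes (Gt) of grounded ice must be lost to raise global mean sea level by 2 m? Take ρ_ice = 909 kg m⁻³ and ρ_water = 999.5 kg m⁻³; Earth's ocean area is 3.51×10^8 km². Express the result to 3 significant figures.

Required water volume = Δh × A = 2 m × 3.51×10^14 m² = 7.020×10^14 m³.
ρ_w = 999.5 kg m⁻³, so the mass of water = 7.020×10^14 m³ × 999.5 kg m⁻³ = 7.016×10^17 kg = 7.02×10^5 Gt (and the same mass of ice, by conservation).

≈ 7.02×10^5 Gt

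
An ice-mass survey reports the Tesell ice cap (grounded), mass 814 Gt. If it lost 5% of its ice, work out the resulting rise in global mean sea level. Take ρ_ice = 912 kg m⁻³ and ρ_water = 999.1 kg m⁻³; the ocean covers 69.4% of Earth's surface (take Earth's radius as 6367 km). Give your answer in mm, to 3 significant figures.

≈ 0.115 mm

Tesell: 0.05 × 814 Gt = 4.070×10^13 kg; dividing by ρ_w = 999.1 kg m⁻³ gives 4.074×10^10 m³ of water.
Spread over 3.54×10^14 m² of ocean, Δh = 4.074×10^10 / 3.54×10^14 = 1.15×10^-4 m = 0.115 mm.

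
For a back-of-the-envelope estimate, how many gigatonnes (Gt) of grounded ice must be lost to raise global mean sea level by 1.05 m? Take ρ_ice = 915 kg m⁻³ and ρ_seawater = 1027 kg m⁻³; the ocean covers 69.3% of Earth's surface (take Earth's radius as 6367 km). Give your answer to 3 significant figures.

Required water volume = Δh × A = 1.05 m × 3.53×10^14 m² = 3.707×10^14 m³.
ρ_w = 1027 kg m⁻³, so the mass of water = 3.707×10^14 m³ × 1027 kg m⁻³ = 3.807×10^17 kg = 3.81×10^5 Gt (and the same mass of ice, by conservation).

≈ 3.81×10^5 Gt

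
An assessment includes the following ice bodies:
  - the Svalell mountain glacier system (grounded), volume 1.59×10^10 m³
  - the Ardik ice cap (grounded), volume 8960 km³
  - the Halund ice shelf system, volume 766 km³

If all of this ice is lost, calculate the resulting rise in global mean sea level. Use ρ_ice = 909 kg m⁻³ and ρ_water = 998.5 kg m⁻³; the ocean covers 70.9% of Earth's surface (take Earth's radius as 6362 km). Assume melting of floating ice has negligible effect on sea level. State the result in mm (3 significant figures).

≈ 22.7 mm

Svalell: 1.59×10^10 m³ × (909/998.5) = 1.447×10^10 m³ of water.
Ardik: 8960 km³ × (909/998.5) = 8157 km³ of water.
The Halund ice shelf system is floating and already displaces its own weight of water, so its melt adds essentially nothing to sea level.
Total added water ≈ 8.171×10^12 m³ over 3.61×10^14 m² → Δh = 0.0227 m = 22.7 mm.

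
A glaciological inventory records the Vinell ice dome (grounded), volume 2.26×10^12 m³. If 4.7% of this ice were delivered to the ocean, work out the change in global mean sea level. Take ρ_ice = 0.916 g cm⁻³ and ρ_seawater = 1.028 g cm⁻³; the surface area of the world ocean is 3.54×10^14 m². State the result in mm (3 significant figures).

≈ 0.267 mm

Vinell: 0.047 × 2.26×10^12 m³ × (916/1028) = 9.465×10^10 m³ of water.
Spread over 3.54×10^14 m² of ocean, Δh = 9.465×10^10 / 3.54×10^14 = 2.67×10^-4 m = 0.267 mm.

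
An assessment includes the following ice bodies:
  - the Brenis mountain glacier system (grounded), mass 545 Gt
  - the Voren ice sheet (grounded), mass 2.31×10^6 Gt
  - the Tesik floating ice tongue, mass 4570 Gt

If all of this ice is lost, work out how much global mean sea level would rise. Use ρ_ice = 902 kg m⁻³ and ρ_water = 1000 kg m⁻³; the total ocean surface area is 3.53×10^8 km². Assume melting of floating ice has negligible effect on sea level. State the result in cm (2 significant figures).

Brenis: 545 Gt = 5.450×10^14 kg; dividing by ρ_w = 1000 kg m⁻³ gives 5.450×10^11 m³ of water.
Voren: 2.31×10^6 Gt = 2.310×10^18 kg; dividing by ρ_w = 1000 kg m⁻³ gives 2.310×10^15 m³ of water.
The Tesik floating ice tongue is floating and already displaces its own weight of water, so its melt adds essentially nothing to sea level.
Total added water ≈ 2.311×10^15 m³ over 3.53×10^14 m² → Δh = 6.55 m = 650 cm.

≈ 650 cm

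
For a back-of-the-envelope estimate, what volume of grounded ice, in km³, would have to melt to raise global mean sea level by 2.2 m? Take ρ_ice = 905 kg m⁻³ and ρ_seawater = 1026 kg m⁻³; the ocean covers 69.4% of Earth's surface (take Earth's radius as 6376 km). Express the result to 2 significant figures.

Required water volume = Δh × A = 2.2 m × 3.55×10^14 m² = 7.800×10^14 m³ = 7.800×10^5 km³.
Ice volume = water volume × ρ_w/ρ_ice = 7.800×10^5 × 1026/905 = 8.8×10^5 km³.

≈ 8.8×10^5 km³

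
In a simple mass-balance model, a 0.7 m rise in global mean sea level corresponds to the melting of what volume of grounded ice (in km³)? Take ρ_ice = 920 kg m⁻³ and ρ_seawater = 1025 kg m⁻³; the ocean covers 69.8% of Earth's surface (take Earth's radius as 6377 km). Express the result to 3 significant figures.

Required water volume = Δh × A = 0.7 m × 3.57×10^14 m² = 2.497×10^14 m³ = 2.497×10^5 km³.
Ice volume = water volume × ρ_w/ρ_ice = 2.497×10^5 × 1025/920 = 2.78×10^5 km³.

≈ 2.78×10^5 km³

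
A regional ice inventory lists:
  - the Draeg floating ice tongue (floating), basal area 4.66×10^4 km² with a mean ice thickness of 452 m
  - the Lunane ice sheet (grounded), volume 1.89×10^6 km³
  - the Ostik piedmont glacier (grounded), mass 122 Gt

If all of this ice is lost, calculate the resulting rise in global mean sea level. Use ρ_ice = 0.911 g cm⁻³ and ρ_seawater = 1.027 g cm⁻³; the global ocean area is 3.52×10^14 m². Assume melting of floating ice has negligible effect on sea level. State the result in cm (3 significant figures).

The Draeg floating ice tongue is floating and already displaces its own weight of water, so its melt adds essentially nothing to sea level.
Lunane: 1.89×10^6 km³ × (911/1027) = 1.677×10^6 km³ of water.
Ostik: 122 Gt = 1.220×10^14 kg; dividing by ρ_w = 1.027 g cm⁻³ = 1027 kg m⁻³ gives 1.188×10^11 m³ of water.
Total added water ≈ 1.677×10^15 m³ over 3.52×10^14 m² → Δh = 4.76 m = 476 cm.

≈ 476 cm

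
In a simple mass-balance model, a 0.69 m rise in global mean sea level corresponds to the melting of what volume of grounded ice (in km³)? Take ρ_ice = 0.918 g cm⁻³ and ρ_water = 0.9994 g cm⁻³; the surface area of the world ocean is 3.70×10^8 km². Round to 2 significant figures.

≈ 2.8×10^5 km³

Required water volume = Δh × A = 0.69 m × 3.70×10^14 m² = 2.553×10^14 m³ = 2.553×10^5 km³.
Ice volume = water volume × ρ_w/ρ_ice = 2.553×10^5 × 999.4/918 = 2.8×10^5 km³.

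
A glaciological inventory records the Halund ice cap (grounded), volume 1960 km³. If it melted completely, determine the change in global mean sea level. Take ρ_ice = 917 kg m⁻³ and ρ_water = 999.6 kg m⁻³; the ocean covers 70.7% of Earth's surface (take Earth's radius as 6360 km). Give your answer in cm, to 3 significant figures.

≈ 0.500 cm

Halund: 1960 km³ × (917/999.6) = 1798 km³ of water.
Spread over 3.59×10^14 m² of ocean, Δh = 1.798×10^12 / 3.59×10^14 = 5.00×10^-3 m = 0.500 cm.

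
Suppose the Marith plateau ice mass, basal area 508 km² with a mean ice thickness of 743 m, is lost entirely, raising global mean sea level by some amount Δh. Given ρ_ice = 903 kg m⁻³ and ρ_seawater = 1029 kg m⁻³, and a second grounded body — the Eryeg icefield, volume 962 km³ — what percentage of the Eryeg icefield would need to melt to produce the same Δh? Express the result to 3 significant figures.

Equal sea-level rise means equal mass of meltwater, i.e. equal mass of ice lost.
Ice mass of Marith: 3.408×10^14 kg; ice mass of Eryeg: 8.687×10^14 kg.
Fraction required = 3.408×10^14 / 8.687×10^14 = 0.392 → 39.2 %.

≈ 39.2 %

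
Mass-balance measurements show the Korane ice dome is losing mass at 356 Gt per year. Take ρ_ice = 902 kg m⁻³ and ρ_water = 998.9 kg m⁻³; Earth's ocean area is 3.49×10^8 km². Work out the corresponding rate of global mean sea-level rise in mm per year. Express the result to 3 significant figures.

≈ 1.02 mm/yr

ρ_w = 998.9 kg m⁻³. Annual water volume added = 356 Gt / ρ_w = 3.560×10^14 kg / 998.9 kg m⁻³ = 3.564×10^11 m³.
Δh per year = 3.564×10^11 / 3.49×10^14 = 1.02×10^-3 m = 1.02 mm.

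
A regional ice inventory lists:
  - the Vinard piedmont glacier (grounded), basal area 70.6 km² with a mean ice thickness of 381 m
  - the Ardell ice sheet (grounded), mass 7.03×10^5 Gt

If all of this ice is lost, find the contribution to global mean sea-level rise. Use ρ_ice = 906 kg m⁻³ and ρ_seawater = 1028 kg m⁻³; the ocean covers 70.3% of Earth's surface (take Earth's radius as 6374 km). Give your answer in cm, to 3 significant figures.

Vinard: ice volume = 70.6 km² × 381 m = 26.90 km³; 26.90 × (906/1028) = 23.71 km³ of water.
Ardell: 7.03×10^5 Gt = 7.030×10^17 kg; dividing by ρ_w = 1028 kg m⁻³ gives 6.839×10^14 m³ of water.
Total added water ≈ 6.839×10^14 m³ over 3.59×10^14 m² → Δh = 1.91 m = 191 cm.

≈ 191 cm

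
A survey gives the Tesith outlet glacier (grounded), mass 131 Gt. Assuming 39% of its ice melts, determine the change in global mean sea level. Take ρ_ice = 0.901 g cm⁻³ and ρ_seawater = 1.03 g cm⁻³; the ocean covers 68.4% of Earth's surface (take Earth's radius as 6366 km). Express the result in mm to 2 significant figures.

Tesith: 0.39 × 131 Gt = 5.109×10^13 kg; dividing by ρ_w = 1.03 g cm⁻³ = 1030 kg m⁻³ gives 4.960×10^10 m³ of water.
Spread over 3.48×10^14 m² of ocean, Δh = 4.960×10^10 / 3.48×10^14 = 1.42×10^-4 m = 0.14 mm.

≈ 0.14 mm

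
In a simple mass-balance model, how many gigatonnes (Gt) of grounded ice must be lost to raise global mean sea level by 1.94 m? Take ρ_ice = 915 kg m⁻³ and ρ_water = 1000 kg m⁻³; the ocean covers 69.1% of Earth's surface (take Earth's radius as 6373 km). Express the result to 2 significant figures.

≈ 6.8×10^5 Gt

Required water volume = Δh × A = 1.94 m × 3.53×10^14 m² = 6.842×10^14 m³.
ρ_w = 1000 kg m⁻³, so the mass of water = 6.842×10^14 m³ × 1000 kg m⁻³ = 6.842×10^17 kg = 6.8×10^5 Gt (and the same mass of ice, by conservation).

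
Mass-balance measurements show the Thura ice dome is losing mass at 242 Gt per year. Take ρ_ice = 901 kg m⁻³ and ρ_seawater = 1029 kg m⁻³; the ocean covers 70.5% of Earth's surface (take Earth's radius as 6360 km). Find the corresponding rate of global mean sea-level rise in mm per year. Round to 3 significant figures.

ρ_w = 1029 kg m⁻³. Annual water volume added = 242 Gt / ρ_w = 2.420×10^14 kg / 1029 kg m⁻³ = 2.352×10^11 m³.
Δh per year = 2.352×10^11 / 3.58×10^14 = 6.56×10^-4 m = 0.656 mm.

≈ 0.656 mm/yr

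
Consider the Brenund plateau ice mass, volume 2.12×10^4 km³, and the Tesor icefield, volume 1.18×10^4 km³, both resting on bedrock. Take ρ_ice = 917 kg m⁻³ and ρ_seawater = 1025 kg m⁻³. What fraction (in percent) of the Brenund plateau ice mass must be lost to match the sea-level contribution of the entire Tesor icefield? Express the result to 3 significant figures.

Equal sea-level rise means equal mass of meltwater, i.e. equal mass of ice lost.
Ice mass of Tesor: 1.082×10^16 kg; ice mass of Brenund: 1.944×10^16 kg.
Fraction required = 1.082×10^16 / 1.944×10^16 = 0.557 → 55.7 %.

≈ 55.7 %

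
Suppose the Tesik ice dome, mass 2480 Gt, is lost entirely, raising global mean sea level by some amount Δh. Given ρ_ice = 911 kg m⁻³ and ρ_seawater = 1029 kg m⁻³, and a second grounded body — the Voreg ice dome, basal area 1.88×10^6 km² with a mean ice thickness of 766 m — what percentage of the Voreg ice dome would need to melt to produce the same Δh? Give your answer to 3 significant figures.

Equal sea-level rise means equal mass of meltwater, i.e. equal mass of ice lost.
Ice mass of Tesik: 2.480×10^15 kg; ice mass of Voreg: 1.312×10^18 kg.
Fraction required = 2.480×10^15 / 1.312×10^18 = 1.89×10^-3 → 0.189 %.

≈ 0.189 %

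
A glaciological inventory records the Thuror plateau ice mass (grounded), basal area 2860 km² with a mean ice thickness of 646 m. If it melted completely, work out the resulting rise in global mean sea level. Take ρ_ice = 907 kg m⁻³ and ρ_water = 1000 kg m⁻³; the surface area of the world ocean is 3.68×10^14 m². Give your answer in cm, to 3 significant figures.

≈ 0.455 cm

Thuror: ice volume = 2860 km² × 646 m = 1848 km³; 1848 × (907/1000) = 1676 km³ of water.
Spread over 3.68×10^14 m² of ocean, Δh = 1.676×10^12 / 3.68×10^14 = 4.55×10^-3 m = 0.455 cm.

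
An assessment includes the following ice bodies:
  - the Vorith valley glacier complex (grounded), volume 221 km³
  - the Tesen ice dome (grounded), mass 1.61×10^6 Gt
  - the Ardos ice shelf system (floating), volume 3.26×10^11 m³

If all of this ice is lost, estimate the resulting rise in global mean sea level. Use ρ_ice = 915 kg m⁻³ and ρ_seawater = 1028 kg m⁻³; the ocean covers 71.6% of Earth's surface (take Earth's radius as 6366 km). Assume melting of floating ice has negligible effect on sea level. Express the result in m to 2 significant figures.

Vorith: 221 km³ × (915/1028) = 196.7 km³ of water.
Tesen: 1.61×10^6 Gt = 1.610×10^18 kg; dividing by ρ_w = 1028 kg m⁻³ gives 1.566×10^15 m³ of water.
The Ardos ice shelf system is floating and already displaces its own weight of water, so its melt adds essentially nothing to sea level.
Total added water ≈ 1.566×10^15 m³ over 3.65×10^14 m² → Δh = 4.30 m.

≈ 4.3 m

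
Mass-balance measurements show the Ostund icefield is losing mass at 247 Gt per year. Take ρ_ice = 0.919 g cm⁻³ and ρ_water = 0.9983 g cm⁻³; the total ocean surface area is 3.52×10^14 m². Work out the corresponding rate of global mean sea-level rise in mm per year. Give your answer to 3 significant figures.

≈ 0.703 mm/yr

ρ_w = 0.9983 g cm⁻³ = 998.3 kg m⁻³. Annual water volume added = 247 Gt / ρ_w = 2.470×10^14 kg / 998.3 kg m⁻³ = 2.474×10^11 m³.
Δh per year = 2.474×10^11 / 3.52×10^14 = 7.03×10^-4 m = 0.703 mm.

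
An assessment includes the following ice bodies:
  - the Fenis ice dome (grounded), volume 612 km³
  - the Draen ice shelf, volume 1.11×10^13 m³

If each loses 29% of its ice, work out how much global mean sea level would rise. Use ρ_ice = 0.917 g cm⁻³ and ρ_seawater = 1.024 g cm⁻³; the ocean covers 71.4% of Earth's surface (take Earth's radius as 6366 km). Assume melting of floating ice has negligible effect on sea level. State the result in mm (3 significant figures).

≈ 0.437 mm

Fenis: 0.29 × 612 km³ × (917/1024) = 158.9 km³ of water.
The Draen ice shelf is floating and already displaces its own weight of water, so its melt adds essentially nothing to sea level.
Total added water ≈ 1.589×10^11 m³ over 3.64×10^14 m² → Δh = 4.37×10^-4 m = 0.437 mm.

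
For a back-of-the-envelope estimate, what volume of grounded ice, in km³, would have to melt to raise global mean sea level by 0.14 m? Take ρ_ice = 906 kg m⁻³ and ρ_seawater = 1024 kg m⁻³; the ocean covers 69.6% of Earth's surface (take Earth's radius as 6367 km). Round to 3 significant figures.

Required water volume = Δh × A = 0.14 m × 3.55×10^14 m² = 4.964×10^13 m³ = 4.964×10^4 km³.
Ice volume = water volume × ρ_w/ρ_ice = 4.964×10^4 × 1024/906 = 5.61×10^4 km³.

≈ 5.61×10^4 km³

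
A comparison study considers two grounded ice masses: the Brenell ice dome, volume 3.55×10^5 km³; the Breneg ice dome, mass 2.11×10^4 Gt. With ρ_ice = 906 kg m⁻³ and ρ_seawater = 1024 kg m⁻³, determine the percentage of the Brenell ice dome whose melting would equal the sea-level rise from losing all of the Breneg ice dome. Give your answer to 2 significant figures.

Equal sea-level rise means equal mass of meltwater, i.e. equal mass of ice lost.
Ice mass of Breneg: 2.110×10^16 kg; ice mass of Brenell: 3.216×10^17 kg.
Fraction required = 2.110×10^16 / 3.216×10^17 = 0.0656 → 6.6 %.

≈ 6.6 %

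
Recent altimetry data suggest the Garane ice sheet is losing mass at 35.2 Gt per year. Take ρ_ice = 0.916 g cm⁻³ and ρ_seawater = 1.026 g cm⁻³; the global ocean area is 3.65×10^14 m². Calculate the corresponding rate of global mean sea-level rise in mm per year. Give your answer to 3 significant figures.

ρ_w = 1.026 g cm⁻³ = 1026 kg m⁻³. Annual water volume added = 35.2 Gt / ρ_w = 3.520×10^13 kg / 1026 kg m⁻³ = 3.431×10^10 m³.
Δh per year = 3.431×10^10 / 3.65×10^14 = 9.40×10^-5 m = 0.0940 mm.

≈ 0.0940 mm/yr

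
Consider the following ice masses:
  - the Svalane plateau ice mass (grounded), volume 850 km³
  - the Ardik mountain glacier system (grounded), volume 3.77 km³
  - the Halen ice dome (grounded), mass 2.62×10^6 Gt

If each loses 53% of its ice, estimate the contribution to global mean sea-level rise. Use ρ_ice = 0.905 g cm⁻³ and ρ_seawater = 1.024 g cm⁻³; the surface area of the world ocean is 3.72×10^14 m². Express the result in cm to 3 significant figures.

≈ 365 cm

Svalane: 0.53 × 850 km³ × (905/1024) = 398.1 km³ of water.
Ardik: 0.53 × 3.77 km³ × (905/1024) = 1.766 km³ of water.
Halen: 0.53 × 2.62×10^6 Gt = 1.389×10^18 kg; dividing by ρ_w = 1.024 g cm⁻³ = 1024 kg m⁻³ gives 1.356×10^15 m³ of water.
Total added water ≈ 1.356×10^15 m³ over 3.72×10^14 m² → Δh = 3.65 m = 365 cm.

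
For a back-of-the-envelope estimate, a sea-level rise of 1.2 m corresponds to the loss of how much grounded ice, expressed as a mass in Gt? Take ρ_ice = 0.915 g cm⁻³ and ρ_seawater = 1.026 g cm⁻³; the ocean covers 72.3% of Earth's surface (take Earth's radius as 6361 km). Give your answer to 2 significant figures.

Required water volume = Δh × A = 1.2 m × 3.68×10^14 m² = 4.411×10^14 m³.
ρ_w = 1.026 g cm⁻³ = 1026 kg m⁻³, so the mass of water = 4.411×10^14 m³ × 1026 kg m⁻³ = 4.526×10^17 kg = 4.5×10^5 Gt (and the same mass of ice, by conservation).

≈ 4.5×10^5 Gt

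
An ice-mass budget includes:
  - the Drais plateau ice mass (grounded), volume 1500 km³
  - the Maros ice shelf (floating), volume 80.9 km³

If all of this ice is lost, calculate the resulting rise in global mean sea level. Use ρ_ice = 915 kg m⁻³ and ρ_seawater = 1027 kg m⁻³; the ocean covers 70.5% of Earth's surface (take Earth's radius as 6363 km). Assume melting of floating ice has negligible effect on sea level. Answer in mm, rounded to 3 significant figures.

Drais: 1500 km³ × (915/1027) = 1336 km³ of water.
The Maros ice shelf is floating and already displaces its own weight of water, so its melt adds essentially nothing to sea level.
Total added water ≈ 1.336×10^12 m³ over 3.59×10^14 m² → Δh = 3.73×10^-3 m = 3.73 mm.

≈ 3.73 mm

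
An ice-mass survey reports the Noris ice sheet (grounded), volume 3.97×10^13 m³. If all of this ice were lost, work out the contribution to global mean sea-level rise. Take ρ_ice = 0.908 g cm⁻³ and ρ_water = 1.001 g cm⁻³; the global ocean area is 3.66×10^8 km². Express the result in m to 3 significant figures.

≈ 0.0984 m

Noris: 3.97×10^13 m³ × (908/1001) = 3.601×10^13 m³ of water.
Spread over 3.66×10^14 m² of ocean, Δh = 3.601×10^13 / 3.66×10^14 = 0.0984 m.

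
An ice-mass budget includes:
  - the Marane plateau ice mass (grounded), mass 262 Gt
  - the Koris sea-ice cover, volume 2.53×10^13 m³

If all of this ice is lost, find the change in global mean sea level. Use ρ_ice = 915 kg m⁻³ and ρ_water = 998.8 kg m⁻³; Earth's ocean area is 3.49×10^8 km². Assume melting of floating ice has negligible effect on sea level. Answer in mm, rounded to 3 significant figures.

Marane: 262 Gt = 2.620×10^14 kg; dividing by ρ_w = 998.8 kg m⁻³ gives 2.623×10^11 m³ of water.
The Koris sea-ice cover is floating and already displaces its own weight of water, so its melt adds essentially nothing to sea level.
Total added water ≈ 2.623×10^11 m³ over 3.49×10^14 m² → Δh = 7.52×10^-4 m = 0.752 mm.

≈ 0.752 mm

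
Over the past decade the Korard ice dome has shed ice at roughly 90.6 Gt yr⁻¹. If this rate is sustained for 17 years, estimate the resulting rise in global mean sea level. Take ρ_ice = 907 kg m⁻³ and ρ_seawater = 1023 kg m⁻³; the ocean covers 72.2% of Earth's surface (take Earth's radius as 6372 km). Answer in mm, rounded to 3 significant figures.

≈ 4.09 mm

Total mass lost = 90.6 Gt/yr × 17 yr = 1540 Gt = 1.540×10^15 kg.
ρ_w = 1023 kg m⁻³, so water volume = 1.540×10^15 / 1023 = 1.506×10^12 m³.
Δh = 1.506×10^12 / 3.68×10^14 = 4.09×10^-3 m = 4.09 mm.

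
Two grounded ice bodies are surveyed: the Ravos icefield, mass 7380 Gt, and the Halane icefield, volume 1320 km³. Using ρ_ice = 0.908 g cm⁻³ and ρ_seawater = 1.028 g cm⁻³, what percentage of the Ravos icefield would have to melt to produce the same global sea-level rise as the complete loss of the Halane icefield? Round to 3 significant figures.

Equal sea-level rise means equal mass of meltwater, i.e. equal mass of ice lost.
Ice mass of Halane: 1.199×10^15 kg; ice mass of Ravos: 7.380×10^15 kg.
Fraction required = 1.199×10^15 / 7.380×10^15 = 0.162 → 16.2 %.

≈ 16.2 %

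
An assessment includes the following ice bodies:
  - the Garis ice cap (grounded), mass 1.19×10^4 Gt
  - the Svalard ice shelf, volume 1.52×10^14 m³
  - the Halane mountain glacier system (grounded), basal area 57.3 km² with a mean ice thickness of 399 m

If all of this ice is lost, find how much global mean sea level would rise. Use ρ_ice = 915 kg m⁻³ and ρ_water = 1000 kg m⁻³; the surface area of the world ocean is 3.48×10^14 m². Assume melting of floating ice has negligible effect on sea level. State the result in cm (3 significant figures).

Garis: 1.19×10^4 Gt = 1.190×10^16 kg; dividing by ρ_w = 1000 kg m⁻³ gives 1.190×10^13 m³ of water.
The Svalard ice shelf is floating and already displaces its own weight of water, so its melt adds essentially nothing to sea level.
Halane: ice volume = 57.3 km² × 399 m = 22.86 km³; 22.86 × (915/1000) = 20.92 km³ of water.
Total added water ≈ 1.192×10^13 m³ over 3.48×10^14 m² → Δh = 0.0343 m = 3.43 cm.

≈ 3.43 cm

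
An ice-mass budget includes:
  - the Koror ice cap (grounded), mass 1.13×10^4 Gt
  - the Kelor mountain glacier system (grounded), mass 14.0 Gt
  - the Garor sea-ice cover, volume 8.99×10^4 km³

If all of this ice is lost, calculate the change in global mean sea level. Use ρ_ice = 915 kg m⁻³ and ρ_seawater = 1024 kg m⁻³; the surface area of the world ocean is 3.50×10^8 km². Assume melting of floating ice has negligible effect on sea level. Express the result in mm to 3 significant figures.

≈ 31.6 mm

Koror: 1.13×10^4 Gt = 1.130×10^16 kg; dividing by ρ_w = 1024 kg m⁻³ gives 1.104×10^13 m³ of water.
Kelor: 14.0 Gt = 1.400×10^13 kg; dividing by ρ_w = 1024 kg m⁻³ gives 1.367×10^10 m³ of water.
The Garor sea-ice cover is floating and already displaces its own weight of water, so its melt adds essentially nothing to sea level.
Total added water ≈ 1.105×10^13 m³ over 3.50×10^14 m² → Δh = 0.0316 m = 31.6 mm.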